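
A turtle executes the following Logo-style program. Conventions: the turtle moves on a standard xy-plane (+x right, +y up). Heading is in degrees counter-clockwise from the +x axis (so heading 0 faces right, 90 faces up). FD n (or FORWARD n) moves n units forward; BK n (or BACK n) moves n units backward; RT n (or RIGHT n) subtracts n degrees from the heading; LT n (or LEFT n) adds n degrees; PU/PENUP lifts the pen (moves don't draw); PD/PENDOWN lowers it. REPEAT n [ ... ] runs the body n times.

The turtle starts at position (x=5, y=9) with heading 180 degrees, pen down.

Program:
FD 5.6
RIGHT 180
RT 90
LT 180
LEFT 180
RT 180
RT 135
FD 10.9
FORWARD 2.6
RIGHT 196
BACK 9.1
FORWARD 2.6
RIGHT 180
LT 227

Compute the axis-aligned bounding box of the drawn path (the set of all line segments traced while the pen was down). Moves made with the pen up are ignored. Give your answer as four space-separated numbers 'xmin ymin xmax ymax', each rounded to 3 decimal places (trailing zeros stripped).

Executing turtle program step by step:
Start: pos=(5,9), heading=180, pen down
FD 5.6: (5,9) -> (-0.6,9) [heading=180, draw]
RT 180: heading 180 -> 0
RT 90: heading 0 -> 270
LT 180: heading 270 -> 90
LT 180: heading 90 -> 270
RT 180: heading 270 -> 90
RT 135: heading 90 -> 315
FD 10.9: (-0.6,9) -> (7.107,1.293) [heading=315, draw]
FD 2.6: (7.107,1.293) -> (8.946,-0.546) [heading=315, draw]
RT 196: heading 315 -> 119
BK 9.1: (8.946,-0.546) -> (13.358,-8.505) [heading=119, draw]
FD 2.6: (13.358,-8.505) -> (12.097,-6.231) [heading=119, draw]
RT 180: heading 119 -> 299
LT 227: heading 299 -> 166
Final: pos=(12.097,-6.231), heading=166, 5 segment(s) drawn

Segment endpoints: x in {-0.6, 5, 7.107, 8.946, 12.097, 13.358}, y in {-8.505, -6.231, -0.546, 1.293, 9}
xmin=-0.6, ymin=-8.505, xmax=13.358, ymax=9

Answer: -0.6 -8.505 13.358 9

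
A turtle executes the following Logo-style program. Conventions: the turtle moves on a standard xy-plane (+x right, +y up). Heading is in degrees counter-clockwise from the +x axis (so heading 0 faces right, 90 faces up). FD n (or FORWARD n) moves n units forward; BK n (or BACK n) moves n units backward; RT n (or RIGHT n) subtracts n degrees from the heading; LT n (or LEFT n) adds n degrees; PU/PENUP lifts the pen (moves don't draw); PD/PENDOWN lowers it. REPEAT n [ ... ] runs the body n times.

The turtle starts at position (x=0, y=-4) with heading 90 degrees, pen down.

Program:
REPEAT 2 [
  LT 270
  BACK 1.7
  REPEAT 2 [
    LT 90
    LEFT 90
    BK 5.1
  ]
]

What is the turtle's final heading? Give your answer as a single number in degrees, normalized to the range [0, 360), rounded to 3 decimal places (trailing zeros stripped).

Executing turtle program step by step:
Start: pos=(0,-4), heading=90, pen down
REPEAT 2 [
  -- iteration 1/2 --
  LT 270: heading 90 -> 0
  BK 1.7: (0,-4) -> (-1.7,-4) [heading=0, draw]
  REPEAT 2 [
    -- iteration 1/2 --
    LT 90: heading 0 -> 90
    LT 90: heading 90 -> 180
    BK 5.1: (-1.7,-4) -> (3.4,-4) [heading=180, draw]
    -- iteration 2/2 --
    LT 90: heading 180 -> 270
    LT 90: heading 270 -> 0
    BK 5.1: (3.4,-4) -> (-1.7,-4) [heading=0, draw]
  ]
  -- iteration 2/2 --
  LT 270: heading 0 -> 270
  BK 1.7: (-1.7,-4) -> (-1.7,-2.3) [heading=270, draw]
  REPEAT 2 [
    -- iteration 1/2 --
    LT 90: heading 270 -> 0
    LT 90: heading 0 -> 90
    BK 5.1: (-1.7,-2.3) -> (-1.7,-7.4) [heading=90, draw]
    -- iteration 2/2 --
    LT 90: heading 90 -> 180
    LT 90: heading 180 -> 270
    BK 5.1: (-1.7,-7.4) -> (-1.7,-2.3) [heading=270, draw]
  ]
]
Final: pos=(-1.7,-2.3), heading=270, 6 segment(s) drawn

Answer: 270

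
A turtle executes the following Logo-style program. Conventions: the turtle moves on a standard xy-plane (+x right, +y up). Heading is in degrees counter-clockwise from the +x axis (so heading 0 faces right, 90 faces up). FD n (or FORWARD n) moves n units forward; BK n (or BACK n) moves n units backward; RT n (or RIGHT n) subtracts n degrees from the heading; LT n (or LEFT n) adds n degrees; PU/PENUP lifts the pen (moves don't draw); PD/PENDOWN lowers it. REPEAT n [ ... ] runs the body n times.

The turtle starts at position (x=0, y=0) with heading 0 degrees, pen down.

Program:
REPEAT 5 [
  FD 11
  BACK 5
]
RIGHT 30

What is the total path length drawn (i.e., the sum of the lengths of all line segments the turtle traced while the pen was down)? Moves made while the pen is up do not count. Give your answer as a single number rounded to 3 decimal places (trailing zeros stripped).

Executing turtle program step by step:
Start: pos=(0,0), heading=0, pen down
REPEAT 5 [
  -- iteration 1/5 --
  FD 11: (0,0) -> (11,0) [heading=0, draw]
  BK 5: (11,0) -> (6,0) [heading=0, draw]
  -- iteration 2/5 --
  FD 11: (6,0) -> (17,0) [heading=0, draw]
  BK 5: (17,0) -> (12,0) [heading=0, draw]
  -- iteration 3/5 --
  FD 11: (12,0) -> (23,0) [heading=0, draw]
  BK 5: (23,0) -> (18,0) [heading=0, draw]
  -- iteration 4/5 --
  FD 11: (18,0) -> (29,0) [heading=0, draw]
  BK 5: (29,0) -> (24,0) [heading=0, draw]
  -- iteration 5/5 --
  FD 11: (24,0) -> (35,0) [heading=0, draw]
  BK 5: (35,0) -> (30,0) [heading=0, draw]
]
RT 30: heading 0 -> 330
Final: pos=(30,0), heading=330, 10 segment(s) drawn

Segment lengths:
  seg 1: (0,0) -> (11,0), length = 11
  seg 2: (11,0) -> (6,0), length = 5
  seg 3: (6,0) -> (17,0), length = 11
  seg 4: (17,0) -> (12,0), length = 5
  seg 5: (12,0) -> (23,0), length = 11
  seg 6: (23,0) -> (18,0), length = 5
  seg 7: (18,0) -> (29,0), length = 11
  seg 8: (29,0) -> (24,0), length = 5
  seg 9: (24,0) -> (35,0), length = 11
  seg 10: (35,0) -> (30,0), length = 5
Total = 80

Answer: 80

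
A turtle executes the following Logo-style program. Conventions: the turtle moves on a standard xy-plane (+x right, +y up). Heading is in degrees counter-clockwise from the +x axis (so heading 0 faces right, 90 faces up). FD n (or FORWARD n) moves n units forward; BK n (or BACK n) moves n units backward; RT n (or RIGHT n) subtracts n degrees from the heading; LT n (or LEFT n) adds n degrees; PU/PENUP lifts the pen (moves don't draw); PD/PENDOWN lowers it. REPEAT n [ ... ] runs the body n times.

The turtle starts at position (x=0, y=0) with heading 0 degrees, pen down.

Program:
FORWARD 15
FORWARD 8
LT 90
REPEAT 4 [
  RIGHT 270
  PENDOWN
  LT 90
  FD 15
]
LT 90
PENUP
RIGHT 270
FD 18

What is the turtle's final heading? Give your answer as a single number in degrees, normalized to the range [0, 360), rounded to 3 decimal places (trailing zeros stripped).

Answer: 270

Derivation:
Executing turtle program step by step:
Start: pos=(0,0), heading=0, pen down
FD 15: (0,0) -> (15,0) [heading=0, draw]
FD 8: (15,0) -> (23,0) [heading=0, draw]
LT 90: heading 0 -> 90
REPEAT 4 [
  -- iteration 1/4 --
  RT 270: heading 90 -> 180
  PD: pen down
  LT 90: heading 180 -> 270
  FD 15: (23,0) -> (23,-15) [heading=270, draw]
  -- iteration 2/4 --
  RT 270: heading 270 -> 0
  PD: pen down
  LT 90: heading 0 -> 90
  FD 15: (23,-15) -> (23,0) [heading=90, draw]
  -- iteration 3/4 --
  RT 270: heading 90 -> 180
  PD: pen down
  LT 90: heading 180 -> 270
  FD 15: (23,0) -> (23,-15) [heading=270, draw]
  -- iteration 4/4 --
  RT 270: heading 270 -> 0
  PD: pen down
  LT 90: heading 0 -> 90
  FD 15: (23,-15) -> (23,0) [heading=90, draw]
]
LT 90: heading 90 -> 180
PU: pen up
RT 270: heading 180 -> 270
FD 18: (23,0) -> (23,-18) [heading=270, move]
Final: pos=(23,-18), heading=270, 6 segment(s) drawn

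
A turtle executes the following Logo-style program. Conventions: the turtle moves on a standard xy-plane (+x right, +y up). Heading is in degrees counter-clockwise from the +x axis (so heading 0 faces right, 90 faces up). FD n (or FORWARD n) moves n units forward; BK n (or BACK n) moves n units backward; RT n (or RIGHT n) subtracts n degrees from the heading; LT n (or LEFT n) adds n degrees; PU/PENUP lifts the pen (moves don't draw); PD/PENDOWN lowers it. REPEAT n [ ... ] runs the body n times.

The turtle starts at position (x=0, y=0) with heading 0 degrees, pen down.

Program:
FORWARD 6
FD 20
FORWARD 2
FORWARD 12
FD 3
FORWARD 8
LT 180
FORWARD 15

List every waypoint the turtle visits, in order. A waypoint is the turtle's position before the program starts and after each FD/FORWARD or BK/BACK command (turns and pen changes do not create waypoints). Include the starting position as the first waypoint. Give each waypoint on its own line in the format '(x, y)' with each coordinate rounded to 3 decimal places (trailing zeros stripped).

Answer: (0, 0)
(6, 0)
(26, 0)
(28, 0)
(40, 0)
(43, 0)
(51, 0)
(36, 0)

Derivation:
Executing turtle program step by step:
Start: pos=(0,0), heading=0, pen down
FD 6: (0,0) -> (6,0) [heading=0, draw]
FD 20: (6,0) -> (26,0) [heading=0, draw]
FD 2: (26,0) -> (28,0) [heading=0, draw]
FD 12: (28,0) -> (40,0) [heading=0, draw]
FD 3: (40,0) -> (43,0) [heading=0, draw]
FD 8: (43,0) -> (51,0) [heading=0, draw]
LT 180: heading 0 -> 180
FD 15: (51,0) -> (36,0) [heading=180, draw]
Final: pos=(36,0), heading=180, 7 segment(s) drawn
Waypoints (8 total):
(0, 0)
(6, 0)
(26, 0)
(28, 0)
(40, 0)
(43, 0)
(51, 0)
(36, 0)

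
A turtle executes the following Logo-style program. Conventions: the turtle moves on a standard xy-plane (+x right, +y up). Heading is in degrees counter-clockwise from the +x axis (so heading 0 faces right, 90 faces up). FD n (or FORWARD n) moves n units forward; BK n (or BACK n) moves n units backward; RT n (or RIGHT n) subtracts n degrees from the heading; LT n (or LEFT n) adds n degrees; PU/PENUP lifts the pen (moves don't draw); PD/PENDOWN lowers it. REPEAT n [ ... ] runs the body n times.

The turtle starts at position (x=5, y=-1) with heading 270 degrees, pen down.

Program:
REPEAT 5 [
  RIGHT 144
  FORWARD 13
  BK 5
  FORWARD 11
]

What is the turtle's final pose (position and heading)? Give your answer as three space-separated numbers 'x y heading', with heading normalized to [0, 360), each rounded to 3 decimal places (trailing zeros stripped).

Executing turtle program step by step:
Start: pos=(5,-1), heading=270, pen down
REPEAT 5 [
  -- iteration 1/5 --
  RT 144: heading 270 -> 126
  FD 13: (5,-1) -> (-2.641,9.517) [heading=126, draw]
  BK 5: (-2.641,9.517) -> (0.298,5.472) [heading=126, draw]
  FD 11: (0.298,5.472) -> (-6.168,14.371) [heading=126, draw]
  -- iteration 2/5 --
  RT 144: heading 126 -> 342
  FD 13: (-6.168,14.371) -> (6.196,10.354) [heading=342, draw]
  BK 5: (6.196,10.354) -> (1.441,11.899) [heading=342, draw]
  FD 11: (1.441,11.899) -> (11.902,8.5) [heading=342, draw]
  -- iteration 3/5 --
  RT 144: heading 342 -> 198
  FD 13: (11.902,8.5) -> (-0.462,4.483) [heading=198, draw]
  BK 5: (-0.462,4.483) -> (4.294,6.028) [heading=198, draw]
  FD 11: (4.294,6.028) -> (-6.168,2.629) [heading=198, draw]
  -- iteration 4/5 --
  RT 144: heading 198 -> 54
  FD 13: (-6.168,2.629) -> (1.473,13.146) [heading=54, draw]
  BK 5: (1.473,13.146) -> (-1.466,9.101) [heading=54, draw]
  FD 11: (-1.466,9.101) -> (5,18) [heading=54, draw]
  -- iteration 5/5 --
  RT 144: heading 54 -> 270
  FD 13: (5,18) -> (5,5) [heading=270, draw]
  BK 5: (5,5) -> (5,10) [heading=270, draw]
  FD 11: (5,10) -> (5,-1) [heading=270, draw]
]
Final: pos=(5,-1), heading=270, 15 segment(s) drawn

Answer: 5 -1 270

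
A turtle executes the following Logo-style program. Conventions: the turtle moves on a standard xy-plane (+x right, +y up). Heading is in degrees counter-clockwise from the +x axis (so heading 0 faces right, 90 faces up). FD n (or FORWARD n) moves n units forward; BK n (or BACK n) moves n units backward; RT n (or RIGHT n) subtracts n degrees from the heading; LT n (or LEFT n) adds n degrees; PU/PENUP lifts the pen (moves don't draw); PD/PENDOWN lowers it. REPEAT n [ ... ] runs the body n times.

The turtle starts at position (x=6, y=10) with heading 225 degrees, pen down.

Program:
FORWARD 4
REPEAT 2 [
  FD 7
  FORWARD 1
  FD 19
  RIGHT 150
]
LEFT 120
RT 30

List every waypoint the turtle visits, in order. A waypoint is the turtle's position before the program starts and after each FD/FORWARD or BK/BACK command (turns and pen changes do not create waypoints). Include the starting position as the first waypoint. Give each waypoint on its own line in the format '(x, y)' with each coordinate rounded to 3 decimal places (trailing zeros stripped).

Executing turtle program step by step:
Start: pos=(6,10), heading=225, pen down
FD 4: (6,10) -> (3.172,7.172) [heading=225, draw]
REPEAT 2 [
  -- iteration 1/2 --
  FD 7: (3.172,7.172) -> (-1.778,2.222) [heading=225, draw]
  FD 1: (-1.778,2.222) -> (-2.485,1.515) [heading=225, draw]
  FD 19: (-2.485,1.515) -> (-15.92,-11.92) [heading=225, draw]
  RT 150: heading 225 -> 75
  -- iteration 2/2 --
  FD 7: (-15.92,-11.92) -> (-14.109,-5.159) [heading=75, draw]
  FD 1: (-14.109,-5.159) -> (-13.85,-4.193) [heading=75, draw]
  FD 19: (-13.85,-4.193) -> (-8.932,14.16) [heading=75, draw]
  RT 150: heading 75 -> 285
]
LT 120: heading 285 -> 45
RT 30: heading 45 -> 15
Final: pos=(-8.932,14.16), heading=15, 7 segment(s) drawn
Waypoints (8 total):
(6, 10)
(3.172, 7.172)
(-1.778, 2.222)
(-2.485, 1.515)
(-15.92, -11.92)
(-14.109, -5.159)
(-13.85, -4.193)
(-8.932, 14.16)

Answer: (6, 10)
(3.172, 7.172)
(-1.778, 2.222)
(-2.485, 1.515)
(-15.92, -11.92)
(-14.109, -5.159)
(-13.85, -4.193)
(-8.932, 14.16)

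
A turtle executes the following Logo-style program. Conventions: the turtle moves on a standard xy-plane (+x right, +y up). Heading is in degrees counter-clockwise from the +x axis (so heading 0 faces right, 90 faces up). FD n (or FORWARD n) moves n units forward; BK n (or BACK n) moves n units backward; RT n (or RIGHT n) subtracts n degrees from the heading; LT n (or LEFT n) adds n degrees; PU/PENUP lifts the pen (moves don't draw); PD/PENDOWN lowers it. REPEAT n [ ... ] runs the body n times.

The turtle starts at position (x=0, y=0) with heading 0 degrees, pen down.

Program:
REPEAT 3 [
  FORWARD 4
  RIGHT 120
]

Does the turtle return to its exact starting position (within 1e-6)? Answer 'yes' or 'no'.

Answer: yes

Derivation:
Executing turtle program step by step:
Start: pos=(0,0), heading=0, pen down
REPEAT 3 [
  -- iteration 1/3 --
  FD 4: (0,0) -> (4,0) [heading=0, draw]
  RT 120: heading 0 -> 240
  -- iteration 2/3 --
  FD 4: (4,0) -> (2,-3.464) [heading=240, draw]
  RT 120: heading 240 -> 120
  -- iteration 3/3 --
  FD 4: (2,-3.464) -> (0,0) [heading=120, draw]
  RT 120: heading 120 -> 0
]
Final: pos=(0,0), heading=0, 3 segment(s) drawn

Start position: (0, 0)
Final position: (0, 0)
Distance = 0; < 1e-6 -> CLOSED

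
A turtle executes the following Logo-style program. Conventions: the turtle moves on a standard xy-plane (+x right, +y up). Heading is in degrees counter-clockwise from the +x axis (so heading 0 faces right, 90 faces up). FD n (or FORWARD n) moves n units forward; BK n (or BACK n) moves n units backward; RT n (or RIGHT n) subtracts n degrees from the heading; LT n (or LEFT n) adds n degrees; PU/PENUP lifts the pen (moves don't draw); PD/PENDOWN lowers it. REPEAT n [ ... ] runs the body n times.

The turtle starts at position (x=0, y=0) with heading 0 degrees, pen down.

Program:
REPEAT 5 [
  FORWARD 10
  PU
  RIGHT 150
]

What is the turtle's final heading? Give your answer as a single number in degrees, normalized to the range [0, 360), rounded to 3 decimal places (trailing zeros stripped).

Answer: 330

Derivation:
Executing turtle program step by step:
Start: pos=(0,0), heading=0, pen down
REPEAT 5 [
  -- iteration 1/5 --
  FD 10: (0,0) -> (10,0) [heading=0, draw]
  PU: pen up
  RT 150: heading 0 -> 210
  -- iteration 2/5 --
  FD 10: (10,0) -> (1.34,-5) [heading=210, move]
  PU: pen up
  RT 150: heading 210 -> 60
  -- iteration 3/5 --
  FD 10: (1.34,-5) -> (6.34,3.66) [heading=60, move]
  PU: pen up
  RT 150: heading 60 -> 270
  -- iteration 4/5 --
  FD 10: (6.34,3.66) -> (6.34,-6.34) [heading=270, move]
  PU: pen up
  RT 150: heading 270 -> 120
  -- iteration 5/5 --
  FD 10: (6.34,-6.34) -> (1.34,2.321) [heading=120, move]
  PU: pen up
  RT 150: heading 120 -> 330
]
Final: pos=(1.34,2.321), heading=330, 1 segment(s) drawn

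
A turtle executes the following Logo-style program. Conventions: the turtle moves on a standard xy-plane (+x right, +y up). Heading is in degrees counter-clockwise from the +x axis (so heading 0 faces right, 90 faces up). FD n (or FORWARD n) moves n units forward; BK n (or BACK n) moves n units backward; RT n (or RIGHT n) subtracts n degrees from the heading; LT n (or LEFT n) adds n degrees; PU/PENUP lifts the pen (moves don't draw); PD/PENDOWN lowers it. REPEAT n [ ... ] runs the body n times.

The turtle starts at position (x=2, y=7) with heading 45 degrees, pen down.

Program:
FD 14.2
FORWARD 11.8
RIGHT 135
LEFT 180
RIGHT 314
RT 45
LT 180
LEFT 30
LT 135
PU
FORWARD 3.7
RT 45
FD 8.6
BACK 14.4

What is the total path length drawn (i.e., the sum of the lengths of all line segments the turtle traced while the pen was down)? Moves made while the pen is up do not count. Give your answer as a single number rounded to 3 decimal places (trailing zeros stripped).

Executing turtle program step by step:
Start: pos=(2,7), heading=45, pen down
FD 14.2: (2,7) -> (12.041,17.041) [heading=45, draw]
FD 11.8: (12.041,17.041) -> (20.385,25.385) [heading=45, draw]
RT 135: heading 45 -> 270
LT 180: heading 270 -> 90
RT 314: heading 90 -> 136
RT 45: heading 136 -> 91
LT 180: heading 91 -> 271
LT 30: heading 271 -> 301
LT 135: heading 301 -> 76
PU: pen up
FD 3.7: (20.385,25.385) -> (21.28,28.975) [heading=76, move]
RT 45: heading 76 -> 31
FD 8.6: (21.28,28.975) -> (28.652,33.404) [heading=31, move]
BK 14.4: (28.652,33.404) -> (16.308,25.988) [heading=31, move]
Final: pos=(16.308,25.988), heading=31, 2 segment(s) drawn

Segment lengths:
  seg 1: (2,7) -> (12.041,17.041), length = 14.2
  seg 2: (12.041,17.041) -> (20.385,25.385), length = 11.8
Total = 26

Answer: 26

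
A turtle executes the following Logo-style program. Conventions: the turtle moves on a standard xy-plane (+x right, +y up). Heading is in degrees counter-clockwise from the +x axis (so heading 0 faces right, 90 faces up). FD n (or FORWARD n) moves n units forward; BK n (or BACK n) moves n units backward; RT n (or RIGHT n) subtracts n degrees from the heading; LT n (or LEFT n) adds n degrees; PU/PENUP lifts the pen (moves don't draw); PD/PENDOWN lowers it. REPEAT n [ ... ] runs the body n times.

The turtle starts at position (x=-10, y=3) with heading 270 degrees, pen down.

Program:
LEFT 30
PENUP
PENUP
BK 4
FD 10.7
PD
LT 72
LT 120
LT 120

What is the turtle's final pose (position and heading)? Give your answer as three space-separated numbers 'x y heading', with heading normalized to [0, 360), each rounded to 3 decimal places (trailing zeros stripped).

Executing turtle program step by step:
Start: pos=(-10,3), heading=270, pen down
LT 30: heading 270 -> 300
PU: pen up
PU: pen up
BK 4: (-10,3) -> (-12,6.464) [heading=300, move]
FD 10.7: (-12,6.464) -> (-6.65,-2.802) [heading=300, move]
PD: pen down
LT 72: heading 300 -> 12
LT 120: heading 12 -> 132
LT 120: heading 132 -> 252
Final: pos=(-6.65,-2.802), heading=252, 0 segment(s) drawn

Answer: -6.65 -2.802 252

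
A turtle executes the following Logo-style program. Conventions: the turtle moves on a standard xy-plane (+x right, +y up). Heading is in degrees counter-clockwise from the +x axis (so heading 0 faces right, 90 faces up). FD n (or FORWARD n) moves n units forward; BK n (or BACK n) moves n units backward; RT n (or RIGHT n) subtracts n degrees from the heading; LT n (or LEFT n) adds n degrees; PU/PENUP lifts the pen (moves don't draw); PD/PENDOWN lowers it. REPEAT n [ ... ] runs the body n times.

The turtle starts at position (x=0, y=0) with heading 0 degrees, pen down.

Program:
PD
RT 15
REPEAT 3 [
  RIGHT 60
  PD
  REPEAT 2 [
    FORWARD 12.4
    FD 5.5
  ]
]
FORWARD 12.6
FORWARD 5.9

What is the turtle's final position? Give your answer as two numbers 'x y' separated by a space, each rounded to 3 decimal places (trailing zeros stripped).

Executing turtle program step by step:
Start: pos=(0,0), heading=0, pen down
PD: pen down
RT 15: heading 0 -> 345
REPEAT 3 [
  -- iteration 1/3 --
  RT 60: heading 345 -> 285
  PD: pen down
  REPEAT 2 [
    -- iteration 1/2 --
    FD 12.4: (0,0) -> (3.209,-11.977) [heading=285, draw]
    FD 5.5: (3.209,-11.977) -> (4.633,-17.29) [heading=285, draw]
    -- iteration 2/2 --
    FD 12.4: (4.633,-17.29) -> (7.842,-29.268) [heading=285, draw]
    FD 5.5: (7.842,-29.268) -> (9.266,-34.58) [heading=285, draw]
  ]
  -- iteration 2/3 --
  RT 60: heading 285 -> 225
  PD: pen down
  REPEAT 2 [
    -- iteration 1/2 --
    FD 12.4: (9.266,-34.58) -> (0.498,-43.348) [heading=225, draw]
    FD 5.5: (0.498,-43.348) -> (-3.391,-47.237) [heading=225, draw]
    -- iteration 2/2 --
    FD 12.4: (-3.391,-47.237) -> (-12.16,-56.005) [heading=225, draw]
    FD 5.5: (-12.16,-56.005) -> (-16.049,-59.895) [heading=225, draw]
  ]
  -- iteration 3/3 --
  RT 60: heading 225 -> 165
  PD: pen down
  REPEAT 2 [
    -- iteration 1/2 --
    FD 12.4: (-16.049,-59.895) -> (-28.026,-56.685) [heading=165, draw]
    FD 5.5: (-28.026,-56.685) -> (-33.339,-55.262) [heading=165, draw]
    -- iteration 2/2 --
    FD 12.4: (-33.339,-55.262) -> (-45.316,-52.052) [heading=165, draw]
    FD 5.5: (-45.316,-52.052) -> (-50.629,-50.629) [heading=165, draw]
  ]
]
FD 12.6: (-50.629,-50.629) -> (-62.8,-47.368) [heading=165, draw]
FD 5.9: (-62.8,-47.368) -> (-68.498,-45.841) [heading=165, draw]
Final: pos=(-68.498,-45.841), heading=165, 14 segment(s) drawn

Answer: -68.498 -45.841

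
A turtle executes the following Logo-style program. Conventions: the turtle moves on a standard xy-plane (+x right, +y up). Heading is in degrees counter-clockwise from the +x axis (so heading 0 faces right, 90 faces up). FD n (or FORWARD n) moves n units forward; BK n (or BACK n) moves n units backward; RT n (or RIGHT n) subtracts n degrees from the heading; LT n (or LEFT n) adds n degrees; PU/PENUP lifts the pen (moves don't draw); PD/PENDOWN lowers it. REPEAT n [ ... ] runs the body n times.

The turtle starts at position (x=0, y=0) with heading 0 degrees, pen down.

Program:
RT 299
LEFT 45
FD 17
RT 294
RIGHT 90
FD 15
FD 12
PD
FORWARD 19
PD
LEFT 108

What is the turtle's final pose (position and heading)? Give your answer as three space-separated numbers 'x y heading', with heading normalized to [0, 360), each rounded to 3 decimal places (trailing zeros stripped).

Executing turtle program step by step:
Start: pos=(0,0), heading=0, pen down
RT 299: heading 0 -> 61
LT 45: heading 61 -> 106
FD 17: (0,0) -> (-4.686,16.341) [heading=106, draw]
RT 294: heading 106 -> 172
RT 90: heading 172 -> 82
FD 15: (-4.686,16.341) -> (-2.598,31.195) [heading=82, draw]
FD 12: (-2.598,31.195) -> (-0.928,43.079) [heading=82, draw]
PD: pen down
FD 19: (-0.928,43.079) -> (1.716,61.894) [heading=82, draw]
PD: pen down
LT 108: heading 82 -> 190
Final: pos=(1.716,61.894), heading=190, 4 segment(s) drawn

Answer: 1.716 61.894 190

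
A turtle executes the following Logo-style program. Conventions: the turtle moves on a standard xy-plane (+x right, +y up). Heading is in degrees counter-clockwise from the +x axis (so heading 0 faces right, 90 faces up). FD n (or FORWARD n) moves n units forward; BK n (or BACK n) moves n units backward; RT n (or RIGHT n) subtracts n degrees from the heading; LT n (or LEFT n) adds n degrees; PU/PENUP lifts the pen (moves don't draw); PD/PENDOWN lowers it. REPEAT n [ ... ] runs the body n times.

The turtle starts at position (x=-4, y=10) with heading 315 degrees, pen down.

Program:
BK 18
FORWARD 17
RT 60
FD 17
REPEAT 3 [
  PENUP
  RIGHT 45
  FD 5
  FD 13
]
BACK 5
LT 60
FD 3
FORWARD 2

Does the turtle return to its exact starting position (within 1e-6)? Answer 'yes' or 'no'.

Answer: no

Derivation:
Executing turtle program step by step:
Start: pos=(-4,10), heading=315, pen down
BK 18: (-4,10) -> (-16.728,22.728) [heading=315, draw]
FD 17: (-16.728,22.728) -> (-4.707,10.707) [heading=315, draw]
RT 60: heading 315 -> 255
FD 17: (-4.707,10.707) -> (-9.107,-5.714) [heading=255, draw]
REPEAT 3 [
  -- iteration 1/3 --
  PU: pen up
  RT 45: heading 255 -> 210
  FD 5: (-9.107,-5.714) -> (-13.437,-8.214) [heading=210, move]
  FD 13: (-13.437,-8.214) -> (-24.695,-14.714) [heading=210, move]
  -- iteration 2/3 --
  PU: pen up
  RT 45: heading 210 -> 165
  FD 5: (-24.695,-14.714) -> (-29.525,-13.42) [heading=165, move]
  FD 13: (-29.525,-13.42) -> (-42.082,-10.055) [heading=165, move]
  -- iteration 3/3 --
  PU: pen up
  RT 45: heading 165 -> 120
  FD 5: (-42.082,-10.055) -> (-44.582,-5.725) [heading=120, move]
  FD 13: (-44.582,-5.725) -> (-51.082,5.534) [heading=120, move]
]
BK 5: (-51.082,5.534) -> (-48.582,1.203) [heading=120, move]
LT 60: heading 120 -> 180
FD 3: (-48.582,1.203) -> (-51.582,1.203) [heading=180, move]
FD 2: (-51.582,1.203) -> (-53.582,1.203) [heading=180, move]
Final: pos=(-53.582,1.203), heading=180, 3 segment(s) drawn

Start position: (-4, 10)
Final position: (-53.582, 1.203)
Distance = 50.356; >= 1e-6 -> NOT closed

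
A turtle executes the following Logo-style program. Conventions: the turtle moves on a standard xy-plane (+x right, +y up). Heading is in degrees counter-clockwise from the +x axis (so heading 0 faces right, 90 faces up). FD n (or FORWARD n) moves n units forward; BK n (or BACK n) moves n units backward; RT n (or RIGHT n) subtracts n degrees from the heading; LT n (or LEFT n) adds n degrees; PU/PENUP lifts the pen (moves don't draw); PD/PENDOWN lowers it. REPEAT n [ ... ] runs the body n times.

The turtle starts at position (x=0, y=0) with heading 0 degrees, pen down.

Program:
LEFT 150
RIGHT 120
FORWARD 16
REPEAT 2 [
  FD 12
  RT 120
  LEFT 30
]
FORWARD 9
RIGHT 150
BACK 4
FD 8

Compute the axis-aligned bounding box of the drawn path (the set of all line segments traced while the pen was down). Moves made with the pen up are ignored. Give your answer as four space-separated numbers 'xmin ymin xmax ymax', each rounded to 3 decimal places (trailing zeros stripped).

Executing turtle program step by step:
Start: pos=(0,0), heading=0, pen down
LT 150: heading 0 -> 150
RT 120: heading 150 -> 30
FD 16: (0,0) -> (13.856,8) [heading=30, draw]
REPEAT 2 [
  -- iteration 1/2 --
  FD 12: (13.856,8) -> (24.249,14) [heading=30, draw]
  RT 120: heading 30 -> 270
  LT 30: heading 270 -> 300
  -- iteration 2/2 --
  FD 12: (24.249,14) -> (30.249,3.608) [heading=300, draw]
  RT 120: heading 300 -> 180
  LT 30: heading 180 -> 210
]
FD 9: (30.249,3.608) -> (22.454,-0.892) [heading=210, draw]
RT 150: heading 210 -> 60
BK 4: (22.454,-0.892) -> (20.454,-4.356) [heading=60, draw]
FD 8: (20.454,-4.356) -> (24.454,2.572) [heading=60, draw]
Final: pos=(24.454,2.572), heading=60, 6 segment(s) drawn

Segment endpoints: x in {0, 13.856, 20.454, 22.454, 24.249, 24.454, 30.249}, y in {-4.356, -0.892, 0, 2.572, 3.608, 8, 14}
xmin=0, ymin=-4.356, xmax=30.249, ymax=14

Answer: 0 -4.356 30.249 14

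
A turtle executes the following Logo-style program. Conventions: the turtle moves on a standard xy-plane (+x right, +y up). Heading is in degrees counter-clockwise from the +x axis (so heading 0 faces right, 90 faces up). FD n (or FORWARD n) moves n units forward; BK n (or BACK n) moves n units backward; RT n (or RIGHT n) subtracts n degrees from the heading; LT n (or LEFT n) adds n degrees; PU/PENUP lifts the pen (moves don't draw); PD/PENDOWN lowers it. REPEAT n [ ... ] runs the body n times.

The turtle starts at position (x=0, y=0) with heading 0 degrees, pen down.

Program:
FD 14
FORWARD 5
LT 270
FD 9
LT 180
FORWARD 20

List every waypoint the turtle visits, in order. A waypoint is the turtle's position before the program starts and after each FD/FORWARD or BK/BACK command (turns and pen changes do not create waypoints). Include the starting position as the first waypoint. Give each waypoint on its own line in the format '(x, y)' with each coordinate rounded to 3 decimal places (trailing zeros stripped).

Executing turtle program step by step:
Start: pos=(0,0), heading=0, pen down
FD 14: (0,0) -> (14,0) [heading=0, draw]
FD 5: (14,0) -> (19,0) [heading=0, draw]
LT 270: heading 0 -> 270
FD 9: (19,0) -> (19,-9) [heading=270, draw]
LT 180: heading 270 -> 90
FD 20: (19,-9) -> (19,11) [heading=90, draw]
Final: pos=(19,11), heading=90, 4 segment(s) drawn
Waypoints (5 total):
(0, 0)
(14, 0)
(19, 0)
(19, -9)
(19, 11)

Answer: (0, 0)
(14, 0)
(19, 0)
(19, -9)
(19, 11)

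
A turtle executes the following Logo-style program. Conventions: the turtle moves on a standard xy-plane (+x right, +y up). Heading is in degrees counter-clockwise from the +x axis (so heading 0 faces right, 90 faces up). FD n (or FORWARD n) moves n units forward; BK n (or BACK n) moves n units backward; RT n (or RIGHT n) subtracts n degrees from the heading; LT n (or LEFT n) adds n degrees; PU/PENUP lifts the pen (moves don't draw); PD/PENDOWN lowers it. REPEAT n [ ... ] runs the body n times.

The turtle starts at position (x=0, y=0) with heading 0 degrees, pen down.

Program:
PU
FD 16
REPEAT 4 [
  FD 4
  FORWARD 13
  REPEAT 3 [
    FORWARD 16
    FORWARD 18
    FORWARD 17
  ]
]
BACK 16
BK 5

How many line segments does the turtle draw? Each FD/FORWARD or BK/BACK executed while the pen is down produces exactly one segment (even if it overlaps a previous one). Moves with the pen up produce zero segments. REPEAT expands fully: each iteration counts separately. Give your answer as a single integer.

Answer: 0

Derivation:
Executing turtle program step by step:
Start: pos=(0,0), heading=0, pen down
PU: pen up
FD 16: (0,0) -> (16,0) [heading=0, move]
REPEAT 4 [
  -- iteration 1/4 --
  FD 4: (16,0) -> (20,0) [heading=0, move]
  FD 13: (20,0) -> (33,0) [heading=0, move]
  REPEAT 3 [
    -- iteration 1/3 --
    FD 16: (33,0) -> (49,0) [heading=0, move]
    FD 18: (49,0) -> (67,0) [heading=0, move]
    FD 17: (67,0) -> (84,0) [heading=0, move]
    -- iteration 2/3 --
    FD 16: (84,0) -> (100,0) [heading=0, move]
    FD 18: (100,0) -> (118,0) [heading=0, move]
    FD 17: (118,0) -> (135,0) [heading=0, move]
    -- iteration 3/3 --
    FD 16: (135,0) -> (151,0) [heading=0, move]
    FD 18: (151,0) -> (169,0) [heading=0, move]
    FD 17: (169,0) -> (186,0) [heading=0, move]
  ]
  -- iteration 2/4 --
  FD 4: (186,0) -> (190,0) [heading=0, move]
  FD 13: (190,0) -> (203,0) [heading=0, move]
  REPEAT 3 [
    -- iteration 1/3 --
    FD 16: (203,0) -> (219,0) [heading=0, move]
    FD 18: (219,0) -> (237,0) [heading=0, move]
    FD 17: (237,0) -> (254,0) [heading=0, move]
    -- iteration 2/3 --
    FD 16: (254,0) -> (270,0) [heading=0, move]
    FD 18: (270,0) -> (288,0) [heading=0, move]
    FD 17: (288,0) -> (305,0) [heading=0, move]
    -- iteration 3/3 --
    FD 16: (305,0) -> (321,0) [heading=0, move]
    FD 18: (321,0) -> (339,0) [heading=0, move]
    FD 17: (339,0) -> (356,0) [heading=0, move]
  ]
  -- iteration 3/4 --
  FD 4: (356,0) -> (360,0) [heading=0, move]
  FD 13: (360,0) -> (373,0) [heading=0, move]
  REPEAT 3 [
    -- iteration 1/3 --
    FD 16: (373,0) -> (389,0) [heading=0, move]
    FD 18: (389,0) -> (407,0) [heading=0, move]
    FD 17: (407,0) -> (424,0) [heading=0, move]
    -- iteration 2/3 --
    FD 16: (424,0) -> (440,0) [heading=0, move]
    FD 18: (440,0) -> (458,0) [heading=0, move]
    FD 17: (458,0) -> (475,0) [heading=0, move]
    -- iteration 3/3 --
    FD 16: (475,0) -> (491,0) [heading=0, move]
    FD 18: (491,0) -> (509,0) [heading=0, move]
    FD 17: (509,0) -> (526,0) [heading=0, move]
  ]
  -- iteration 4/4 --
  FD 4: (526,0) -> (530,0) [heading=0, move]
  FD 13: (530,0) -> (543,0) [heading=0, move]
  REPEAT 3 [
    -- iteration 1/3 --
    FD 16: (543,0) -> (559,0) [heading=0, move]
    FD 18: (559,0) -> (577,0) [heading=0, move]
    FD 17: (577,0) -> (594,0) [heading=0, move]
    -- iteration 2/3 --
    FD 16: (594,0) -> (610,0) [heading=0, move]
    FD 18: (610,0) -> (628,0) [heading=0, move]
    FD 17: (628,0) -> (645,0) [heading=0, move]
    -- iteration 3/3 --
    FD 16: (645,0) -> (661,0) [heading=0, move]
    FD 18: (661,0) -> (679,0) [heading=0, move]
    FD 17: (679,0) -> (696,0) [heading=0, move]
  ]
]
BK 16: (696,0) -> (680,0) [heading=0, move]
BK 5: (680,0) -> (675,0) [heading=0, move]
Final: pos=(675,0), heading=0, 0 segment(s) drawn
Segments drawn: 0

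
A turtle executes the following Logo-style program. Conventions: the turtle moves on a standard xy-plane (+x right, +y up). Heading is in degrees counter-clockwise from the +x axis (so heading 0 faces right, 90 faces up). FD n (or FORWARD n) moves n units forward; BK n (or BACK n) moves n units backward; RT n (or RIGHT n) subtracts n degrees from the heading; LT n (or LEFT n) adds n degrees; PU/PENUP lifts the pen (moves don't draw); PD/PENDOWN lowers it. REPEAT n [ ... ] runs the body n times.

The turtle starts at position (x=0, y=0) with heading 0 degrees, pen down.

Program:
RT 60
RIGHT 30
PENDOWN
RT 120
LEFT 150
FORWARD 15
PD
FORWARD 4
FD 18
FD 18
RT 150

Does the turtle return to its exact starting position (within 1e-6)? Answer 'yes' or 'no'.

Answer: no

Derivation:
Executing turtle program step by step:
Start: pos=(0,0), heading=0, pen down
RT 60: heading 0 -> 300
RT 30: heading 300 -> 270
PD: pen down
RT 120: heading 270 -> 150
LT 150: heading 150 -> 300
FD 15: (0,0) -> (7.5,-12.99) [heading=300, draw]
PD: pen down
FD 4: (7.5,-12.99) -> (9.5,-16.454) [heading=300, draw]
FD 18: (9.5,-16.454) -> (18.5,-32.043) [heading=300, draw]
FD 18: (18.5,-32.043) -> (27.5,-47.631) [heading=300, draw]
RT 150: heading 300 -> 150
Final: pos=(27.5,-47.631), heading=150, 4 segment(s) drawn

Start position: (0, 0)
Final position: (27.5, -47.631)
Distance = 55; >= 1e-6 -> NOT closed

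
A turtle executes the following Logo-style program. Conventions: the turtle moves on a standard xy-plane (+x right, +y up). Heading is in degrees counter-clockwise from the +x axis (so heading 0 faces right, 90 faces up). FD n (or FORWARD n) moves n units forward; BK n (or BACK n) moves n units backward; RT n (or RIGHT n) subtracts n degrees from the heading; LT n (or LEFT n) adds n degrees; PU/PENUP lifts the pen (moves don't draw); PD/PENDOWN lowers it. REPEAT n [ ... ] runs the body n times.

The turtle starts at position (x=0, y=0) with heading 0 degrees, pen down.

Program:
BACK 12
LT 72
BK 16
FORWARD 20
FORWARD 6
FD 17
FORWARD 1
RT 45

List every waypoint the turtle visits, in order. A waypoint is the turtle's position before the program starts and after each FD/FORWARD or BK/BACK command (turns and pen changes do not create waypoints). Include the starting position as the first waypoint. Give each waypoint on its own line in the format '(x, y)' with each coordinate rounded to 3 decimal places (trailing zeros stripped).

Executing turtle program step by step:
Start: pos=(0,0), heading=0, pen down
BK 12: (0,0) -> (-12,0) [heading=0, draw]
LT 72: heading 0 -> 72
BK 16: (-12,0) -> (-16.944,-15.217) [heading=72, draw]
FD 20: (-16.944,-15.217) -> (-10.764,3.804) [heading=72, draw]
FD 6: (-10.764,3.804) -> (-8.91,9.511) [heading=72, draw]
FD 17: (-8.91,9.511) -> (-3.657,25.679) [heading=72, draw]
FD 1: (-3.657,25.679) -> (-3.348,26.63) [heading=72, draw]
RT 45: heading 72 -> 27
Final: pos=(-3.348,26.63), heading=27, 6 segment(s) drawn
Waypoints (7 total):
(0, 0)
(-12, 0)
(-16.944, -15.217)
(-10.764, 3.804)
(-8.91, 9.511)
(-3.657, 25.679)
(-3.348, 26.63)

Answer: (0, 0)
(-12, 0)
(-16.944, -15.217)
(-10.764, 3.804)
(-8.91, 9.511)
(-3.657, 25.679)
(-3.348, 26.63)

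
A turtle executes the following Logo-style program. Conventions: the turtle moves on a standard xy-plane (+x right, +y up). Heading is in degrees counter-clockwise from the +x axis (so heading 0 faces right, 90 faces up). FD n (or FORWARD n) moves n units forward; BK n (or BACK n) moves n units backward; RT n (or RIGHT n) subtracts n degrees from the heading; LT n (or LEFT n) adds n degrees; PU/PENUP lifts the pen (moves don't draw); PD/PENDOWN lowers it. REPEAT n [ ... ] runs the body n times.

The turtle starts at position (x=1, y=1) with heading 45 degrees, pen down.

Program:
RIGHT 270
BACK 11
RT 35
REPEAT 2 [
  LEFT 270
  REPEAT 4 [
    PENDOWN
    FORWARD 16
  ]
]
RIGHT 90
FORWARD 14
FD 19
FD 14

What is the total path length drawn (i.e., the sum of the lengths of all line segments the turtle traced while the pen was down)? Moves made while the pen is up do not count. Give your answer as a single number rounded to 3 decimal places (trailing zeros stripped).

Answer: 186

Derivation:
Executing turtle program step by step:
Start: pos=(1,1), heading=45, pen down
RT 270: heading 45 -> 135
BK 11: (1,1) -> (8.778,-6.778) [heading=135, draw]
RT 35: heading 135 -> 100
REPEAT 2 [
  -- iteration 1/2 --
  LT 270: heading 100 -> 10
  REPEAT 4 [
    -- iteration 1/4 --
    PD: pen down
    FD 16: (8.778,-6.778) -> (24.535,-4) [heading=10, draw]
    -- iteration 2/4 --
    PD: pen down
    FD 16: (24.535,-4) -> (40.292,-1.221) [heading=10, draw]
    -- iteration 3/4 --
    PD: pen down
    FD 16: (40.292,-1.221) -> (56.049,1.557) [heading=10, draw]
    -- iteration 4/4 --
    PD: pen down
    FD 16: (56.049,1.557) -> (71.806,4.335) [heading=10, draw]
  ]
  -- iteration 2/2 --
  LT 270: heading 10 -> 280
  REPEAT 4 [
    -- iteration 1/4 --
    PD: pen down
    FD 16: (71.806,4.335) -> (74.584,-11.422) [heading=280, draw]
    -- iteration 2/4 --
    PD: pen down
    FD 16: (74.584,-11.422) -> (77.363,-27.179) [heading=280, draw]
    -- iteration 3/4 --
    PD: pen down
    FD 16: (77.363,-27.179) -> (80.141,-42.935) [heading=280, draw]
    -- iteration 4/4 --
    PD: pen down
    FD 16: (80.141,-42.935) -> (82.919,-58.692) [heading=280, draw]
  ]
]
RT 90: heading 280 -> 190
FD 14: (82.919,-58.692) -> (69.132,-61.123) [heading=190, draw]
FD 19: (69.132,-61.123) -> (50.421,-64.423) [heading=190, draw]
FD 14: (50.421,-64.423) -> (36.633,-66.854) [heading=190, draw]
Final: pos=(36.633,-66.854), heading=190, 12 segment(s) drawn

Segment lengths:
  seg 1: (1,1) -> (8.778,-6.778), length = 11
  seg 2: (8.778,-6.778) -> (24.535,-4), length = 16
  seg 3: (24.535,-4) -> (40.292,-1.221), length = 16
  seg 4: (40.292,-1.221) -> (56.049,1.557), length = 16
  seg 5: (56.049,1.557) -> (71.806,4.335), length = 16
  seg 6: (71.806,4.335) -> (74.584,-11.422), length = 16
  seg 7: (74.584,-11.422) -> (77.363,-27.179), length = 16
  seg 8: (77.363,-27.179) -> (80.141,-42.935), length = 16
  seg 9: (80.141,-42.935) -> (82.919,-58.692), length = 16
  seg 10: (82.919,-58.692) -> (69.132,-61.123), length = 14
  seg 11: (69.132,-61.123) -> (50.421,-64.423), length = 19
  seg 12: (50.421,-64.423) -> (36.633,-66.854), length = 14
Total = 186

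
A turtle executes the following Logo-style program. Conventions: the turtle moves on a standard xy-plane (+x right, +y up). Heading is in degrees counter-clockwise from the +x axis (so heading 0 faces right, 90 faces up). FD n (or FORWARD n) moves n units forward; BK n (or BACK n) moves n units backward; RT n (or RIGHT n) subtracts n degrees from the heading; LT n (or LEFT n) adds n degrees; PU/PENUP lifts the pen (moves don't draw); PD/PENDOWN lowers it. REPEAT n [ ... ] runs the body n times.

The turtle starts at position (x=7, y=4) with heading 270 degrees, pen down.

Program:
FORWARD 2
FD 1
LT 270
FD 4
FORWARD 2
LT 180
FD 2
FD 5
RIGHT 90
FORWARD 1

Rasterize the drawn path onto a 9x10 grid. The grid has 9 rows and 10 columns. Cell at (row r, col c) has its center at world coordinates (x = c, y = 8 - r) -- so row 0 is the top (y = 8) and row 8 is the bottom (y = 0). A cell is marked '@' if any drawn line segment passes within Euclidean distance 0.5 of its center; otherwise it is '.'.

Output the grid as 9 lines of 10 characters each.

Answer: ..........
..........
..........
..........
.......@..
.......@..
.......@..
.@@@@@@@@.
........@.

Derivation:
Segment 0: (7,4) -> (7,2)
Segment 1: (7,2) -> (7,1)
Segment 2: (7,1) -> (3,1)
Segment 3: (3,1) -> (1,1)
Segment 4: (1,1) -> (3,1)
Segment 5: (3,1) -> (8,1)
Segment 6: (8,1) -> (8,-0)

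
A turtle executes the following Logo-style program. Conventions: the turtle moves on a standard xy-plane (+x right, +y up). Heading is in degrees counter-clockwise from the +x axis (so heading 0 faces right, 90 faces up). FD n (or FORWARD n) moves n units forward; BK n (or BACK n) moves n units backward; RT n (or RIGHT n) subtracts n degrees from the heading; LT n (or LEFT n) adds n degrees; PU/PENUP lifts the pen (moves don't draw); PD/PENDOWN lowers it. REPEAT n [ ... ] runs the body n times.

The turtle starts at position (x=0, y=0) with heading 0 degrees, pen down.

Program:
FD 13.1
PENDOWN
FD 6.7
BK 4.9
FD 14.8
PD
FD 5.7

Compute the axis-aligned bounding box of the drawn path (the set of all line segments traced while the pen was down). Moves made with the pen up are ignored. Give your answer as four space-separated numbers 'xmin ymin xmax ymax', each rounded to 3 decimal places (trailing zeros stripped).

Executing turtle program step by step:
Start: pos=(0,0), heading=0, pen down
FD 13.1: (0,0) -> (13.1,0) [heading=0, draw]
PD: pen down
FD 6.7: (13.1,0) -> (19.8,0) [heading=0, draw]
BK 4.9: (19.8,0) -> (14.9,0) [heading=0, draw]
FD 14.8: (14.9,0) -> (29.7,0) [heading=0, draw]
PD: pen down
FD 5.7: (29.7,0) -> (35.4,0) [heading=0, draw]
Final: pos=(35.4,0), heading=0, 5 segment(s) drawn

Segment endpoints: x in {0, 13.1, 14.9, 19.8, 29.7, 35.4}, y in {0}
xmin=0, ymin=0, xmax=35.4, ymax=0

Answer: 0 0 35.4 0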